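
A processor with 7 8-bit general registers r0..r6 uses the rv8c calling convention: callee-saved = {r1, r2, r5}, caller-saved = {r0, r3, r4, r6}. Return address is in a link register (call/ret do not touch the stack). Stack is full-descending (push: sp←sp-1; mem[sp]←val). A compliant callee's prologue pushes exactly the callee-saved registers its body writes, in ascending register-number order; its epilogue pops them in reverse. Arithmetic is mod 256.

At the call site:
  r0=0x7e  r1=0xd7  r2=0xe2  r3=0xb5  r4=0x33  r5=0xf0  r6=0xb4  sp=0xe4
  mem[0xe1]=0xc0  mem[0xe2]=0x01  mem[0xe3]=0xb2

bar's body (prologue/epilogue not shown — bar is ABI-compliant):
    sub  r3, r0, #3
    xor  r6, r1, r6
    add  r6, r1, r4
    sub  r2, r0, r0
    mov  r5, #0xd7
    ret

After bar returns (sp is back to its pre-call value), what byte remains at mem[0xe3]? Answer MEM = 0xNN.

MEM = 0xe2

prologue: push r2 → mem[0xe3]=0xe2, sp=0xe3
prologue: push r5 → mem[0xe2]=0xf0, sp=0xe2
body[0] sub  r3, r0, #3 → r3=0x7b
body[1] xor  r6, r1, r6 → r6=0x63
body[2] add  r6, r1, r4 → r6=0x0a
body[3] sub  r2, r0, r0 → r2=0x00
body[4] mov  r5, #0xd7 → r5=0xd7
epilogue: pop r5=0xf0, sp=0xe3
epilogue: pop r2=0xe2, sp=0xe4
prologue pushed ['r2', 'r5'] at ['0xe3', '0xe2']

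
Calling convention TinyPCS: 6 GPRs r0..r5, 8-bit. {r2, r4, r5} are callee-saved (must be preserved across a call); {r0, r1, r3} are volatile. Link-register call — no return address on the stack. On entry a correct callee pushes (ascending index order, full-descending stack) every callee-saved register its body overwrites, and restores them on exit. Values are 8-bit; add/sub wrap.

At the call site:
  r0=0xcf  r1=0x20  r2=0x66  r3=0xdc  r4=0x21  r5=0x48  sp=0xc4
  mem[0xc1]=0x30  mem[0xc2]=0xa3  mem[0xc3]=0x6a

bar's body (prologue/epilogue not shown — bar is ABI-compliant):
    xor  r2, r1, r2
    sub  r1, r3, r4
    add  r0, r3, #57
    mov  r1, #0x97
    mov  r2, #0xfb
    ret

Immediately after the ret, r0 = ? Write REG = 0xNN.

prologue: push r2 -> mem[0xc3]=0x66, sp=0xc3
body[0] xor  r2, r1, r2 -> r2=0x46
body[1] sub  r1, r3, r4 -> r1=0xbb
body[2] add  r0, r3, #57 -> r0=0x15
body[3] mov  r1, #0x97 -> r1=0x97
body[4] mov  r2, #0xfb -> r2=0xfb
epilogue: pop r2=0x66, sp=0xc4
r0 is caller-saved -> body value

REG = 0x15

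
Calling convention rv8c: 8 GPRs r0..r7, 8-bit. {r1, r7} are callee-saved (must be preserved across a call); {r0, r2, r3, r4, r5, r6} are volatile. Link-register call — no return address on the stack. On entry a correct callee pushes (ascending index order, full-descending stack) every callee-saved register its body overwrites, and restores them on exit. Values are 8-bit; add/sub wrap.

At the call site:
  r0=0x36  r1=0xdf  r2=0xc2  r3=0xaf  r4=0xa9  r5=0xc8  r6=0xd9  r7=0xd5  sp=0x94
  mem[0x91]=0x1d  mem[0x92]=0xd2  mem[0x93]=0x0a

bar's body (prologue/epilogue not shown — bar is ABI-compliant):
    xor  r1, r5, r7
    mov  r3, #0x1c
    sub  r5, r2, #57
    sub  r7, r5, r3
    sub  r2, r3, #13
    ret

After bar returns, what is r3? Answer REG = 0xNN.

REG = 0x1c

prologue: push r1 → mem[0x93]=0xdf, sp=0x93
prologue: push r7 → mem[0x92]=0xd5, sp=0x92
body[0] xor  r1, r5, r7 → r1=0x1d
body[1] mov  r3, #0x1c → r3=0x1c
body[2] sub  r5, r2, #57 → r5=0x89
body[3] sub  r7, r5, r3 → r7=0x6d
body[4] sub  r2, r3, #13 → r2=0x0f
epilogue: pop r7=0xd5, sp=0x93
epilogue: pop r1=0xdf, sp=0x94
r3 is caller-saved → body value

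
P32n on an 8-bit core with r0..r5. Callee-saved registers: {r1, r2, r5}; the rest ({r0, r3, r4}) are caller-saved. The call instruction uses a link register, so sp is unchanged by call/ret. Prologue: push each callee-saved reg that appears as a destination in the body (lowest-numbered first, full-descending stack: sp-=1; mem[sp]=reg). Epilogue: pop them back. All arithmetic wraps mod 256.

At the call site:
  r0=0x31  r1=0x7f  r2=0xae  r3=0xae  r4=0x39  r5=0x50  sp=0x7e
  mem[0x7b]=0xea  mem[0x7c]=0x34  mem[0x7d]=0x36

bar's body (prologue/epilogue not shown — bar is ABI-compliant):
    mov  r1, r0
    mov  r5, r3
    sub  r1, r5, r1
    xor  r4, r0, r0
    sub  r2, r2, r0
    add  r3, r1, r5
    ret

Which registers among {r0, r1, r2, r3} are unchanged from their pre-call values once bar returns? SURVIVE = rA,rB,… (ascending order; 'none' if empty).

prologue: push r1 -> mem[0x7d]=0x7f, sp=0x7d
prologue: push r2 -> mem[0x7c]=0xae, sp=0x7c
prologue: push r5 -> mem[0x7b]=0x50, sp=0x7b
body[0] mov  r1, r0 -> r1=0x31
body[1] mov  r5, r3 -> r5=0xae
body[2] sub  r1, r5, r1 -> r1=0x7d
body[3] xor  r4, r0, r0 -> r4=0x00
body[4] sub  r2, r2, r0 -> r2=0x7d
body[5] add  r3, r1, r5 -> r3=0x2b
epilogue: pop r5=0x50, sp=0x7c
epilogue: pop r2=0xae, sp=0x7d
epilogue: pop r1=0x7f, sp=0x7e
r0: caller-saved, written=False
r1: callee-saved, written=True
r2: callee-saved, written=True
r3: caller-saved, written=True

SURVIVE = r0,r1,r2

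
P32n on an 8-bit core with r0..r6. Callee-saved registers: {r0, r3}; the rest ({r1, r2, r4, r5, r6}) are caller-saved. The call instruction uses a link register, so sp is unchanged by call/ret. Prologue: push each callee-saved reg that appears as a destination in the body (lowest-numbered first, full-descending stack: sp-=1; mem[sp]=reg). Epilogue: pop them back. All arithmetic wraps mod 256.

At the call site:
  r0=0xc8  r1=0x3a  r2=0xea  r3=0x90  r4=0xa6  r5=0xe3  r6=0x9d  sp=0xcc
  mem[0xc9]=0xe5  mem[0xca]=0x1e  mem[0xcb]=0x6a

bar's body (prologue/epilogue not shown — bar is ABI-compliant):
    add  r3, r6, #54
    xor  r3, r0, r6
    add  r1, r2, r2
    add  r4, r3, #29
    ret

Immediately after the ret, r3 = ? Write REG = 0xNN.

REG = 0x90

prologue: push r3 → mem[0xcb]=0x90, sp=0xcb
body[0] add  r3, r6, #54 → r3=0xd3
body[1] xor  r3, r0, r6 → r3=0x55
body[2] add  r1, r2, r2 → r1=0xd4
body[3] add  r4, r3, #29 → r4=0x72
epilogue: pop r3=0x90, sp=0xcc
r3 is callee-saved → restored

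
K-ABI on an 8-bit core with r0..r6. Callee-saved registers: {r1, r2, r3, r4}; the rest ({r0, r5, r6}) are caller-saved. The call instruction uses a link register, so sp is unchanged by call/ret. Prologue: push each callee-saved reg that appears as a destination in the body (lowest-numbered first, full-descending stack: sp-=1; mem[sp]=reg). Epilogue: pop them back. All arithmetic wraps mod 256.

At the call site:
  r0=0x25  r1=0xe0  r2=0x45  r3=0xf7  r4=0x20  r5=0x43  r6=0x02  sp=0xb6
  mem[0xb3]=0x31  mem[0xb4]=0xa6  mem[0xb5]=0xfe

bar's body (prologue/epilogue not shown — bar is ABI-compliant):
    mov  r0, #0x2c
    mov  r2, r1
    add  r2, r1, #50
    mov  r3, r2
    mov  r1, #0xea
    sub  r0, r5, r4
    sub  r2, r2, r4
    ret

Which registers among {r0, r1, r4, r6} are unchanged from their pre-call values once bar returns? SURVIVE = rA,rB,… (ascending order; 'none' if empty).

SURVIVE = r1,r4,r6

prologue: push r1 -> mem[0xb5]=0xe0, sp=0xb5
prologue: push r2 -> mem[0xb4]=0x45, sp=0xb4
prologue: push r3 -> mem[0xb3]=0xf7, sp=0xb3
body[0] mov  r0, #0x2c -> r0=0x2c
body[1] mov  r2, r1 -> r2=0xe0
body[2] add  r2, r1, #50 -> r2=0x12
body[3] mov  r3, r2 -> r3=0x12
body[4] mov  r1, #0xea -> r1=0xea
body[5] sub  r0, r5, r4 -> r0=0x23
body[6] sub  r2, r2, r4 -> r2=0xf2
epilogue: pop r3=0xf7, sp=0xb4
epilogue: pop r2=0x45, sp=0xb5
epilogue: pop r1=0xe0, sp=0xb6
r0: caller-saved, written=True
r1: callee-saved, written=True
r4: callee-saved, written=False
r6: caller-saved, written=False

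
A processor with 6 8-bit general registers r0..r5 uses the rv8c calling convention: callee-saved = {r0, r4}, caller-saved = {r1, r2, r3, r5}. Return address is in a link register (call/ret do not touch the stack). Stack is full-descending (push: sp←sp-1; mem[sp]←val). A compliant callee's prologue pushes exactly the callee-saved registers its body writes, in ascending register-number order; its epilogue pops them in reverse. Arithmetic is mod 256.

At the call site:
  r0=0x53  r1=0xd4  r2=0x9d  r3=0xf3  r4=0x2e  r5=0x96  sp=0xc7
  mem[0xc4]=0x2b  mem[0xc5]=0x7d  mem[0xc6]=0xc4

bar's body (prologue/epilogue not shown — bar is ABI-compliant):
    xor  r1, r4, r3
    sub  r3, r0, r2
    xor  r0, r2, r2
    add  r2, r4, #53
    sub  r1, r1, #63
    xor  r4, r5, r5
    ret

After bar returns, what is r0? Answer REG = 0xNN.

prologue: push r0 → mem[0xc6]=0x53, sp=0xc6
prologue: push r4 → mem[0xc5]=0x2e, sp=0xc5
body[0] xor  r1, r4, r3 → r1=0xdd
body[1] sub  r3, r0, r2 → r3=0xb6
body[2] xor  r0, r2, r2 → r0=0x00
body[3] add  r2, r4, #53 → r2=0x63
body[4] sub  r1, r1, #63 → r1=0x9e
body[5] xor  r4, r5, r5 → r4=0x00
epilogue: pop r4=0x2e, sp=0xc6
epilogue: pop r0=0x53, sp=0xc7
r0 is callee-saved → restored

REG = 0x53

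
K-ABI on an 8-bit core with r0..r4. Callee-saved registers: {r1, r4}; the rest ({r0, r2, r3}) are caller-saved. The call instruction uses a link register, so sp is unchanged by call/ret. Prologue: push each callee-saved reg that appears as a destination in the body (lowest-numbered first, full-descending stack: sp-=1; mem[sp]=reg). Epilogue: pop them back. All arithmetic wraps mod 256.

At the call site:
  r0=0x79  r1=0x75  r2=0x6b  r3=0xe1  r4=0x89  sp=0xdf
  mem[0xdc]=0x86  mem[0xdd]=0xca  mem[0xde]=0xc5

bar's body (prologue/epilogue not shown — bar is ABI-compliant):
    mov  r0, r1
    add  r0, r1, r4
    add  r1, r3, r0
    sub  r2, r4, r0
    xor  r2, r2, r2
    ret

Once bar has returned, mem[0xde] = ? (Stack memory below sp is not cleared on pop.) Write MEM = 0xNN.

prologue: push r1 → mem[0xde]=0x75, sp=0xde
body[0] mov  r0, r1 → r0=0x75
body[1] add  r0, r1, r4 → r0=0xfe
body[2] add  r1, r3, r0 → r1=0xdf
body[3] sub  r2, r4, r0 → r2=0x8b
body[4] xor  r2, r2, r2 → r2=0x00
epilogue: pop r1=0x75, sp=0xdf
prologue pushed ['r1'] at ['0xde']

MEM = 0x75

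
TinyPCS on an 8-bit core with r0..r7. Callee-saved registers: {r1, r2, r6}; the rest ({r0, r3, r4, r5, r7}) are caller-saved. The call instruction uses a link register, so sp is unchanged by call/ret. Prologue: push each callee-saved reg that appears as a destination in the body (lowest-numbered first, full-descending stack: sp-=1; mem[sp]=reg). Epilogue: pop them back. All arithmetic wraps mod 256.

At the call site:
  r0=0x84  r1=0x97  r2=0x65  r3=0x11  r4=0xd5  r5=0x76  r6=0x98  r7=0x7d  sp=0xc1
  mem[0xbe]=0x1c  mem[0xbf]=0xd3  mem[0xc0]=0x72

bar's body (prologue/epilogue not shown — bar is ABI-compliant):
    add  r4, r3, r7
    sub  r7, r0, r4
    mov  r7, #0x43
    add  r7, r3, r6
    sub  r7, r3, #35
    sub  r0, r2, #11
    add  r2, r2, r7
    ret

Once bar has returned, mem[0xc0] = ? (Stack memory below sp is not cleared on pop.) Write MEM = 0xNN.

prologue: push r2 → mem[0xc0]=0x65, sp=0xc0
body[0] add  r4, r3, r7 → r4=0x8e
body[1] sub  r7, r0, r4 → r7=0xf6
body[2] mov  r7, #0x43 → r7=0x43
body[3] add  r7, r3, r6 → r7=0xa9
body[4] sub  r7, r3, #35 → r7=0xee
body[5] sub  r0, r2, #11 → r0=0x5a
body[6] add  r2, r2, r7 → r2=0x53
epilogue: pop r2=0x65, sp=0xc1
prologue pushed ['r2'] at ['0xc0']

MEM = 0x65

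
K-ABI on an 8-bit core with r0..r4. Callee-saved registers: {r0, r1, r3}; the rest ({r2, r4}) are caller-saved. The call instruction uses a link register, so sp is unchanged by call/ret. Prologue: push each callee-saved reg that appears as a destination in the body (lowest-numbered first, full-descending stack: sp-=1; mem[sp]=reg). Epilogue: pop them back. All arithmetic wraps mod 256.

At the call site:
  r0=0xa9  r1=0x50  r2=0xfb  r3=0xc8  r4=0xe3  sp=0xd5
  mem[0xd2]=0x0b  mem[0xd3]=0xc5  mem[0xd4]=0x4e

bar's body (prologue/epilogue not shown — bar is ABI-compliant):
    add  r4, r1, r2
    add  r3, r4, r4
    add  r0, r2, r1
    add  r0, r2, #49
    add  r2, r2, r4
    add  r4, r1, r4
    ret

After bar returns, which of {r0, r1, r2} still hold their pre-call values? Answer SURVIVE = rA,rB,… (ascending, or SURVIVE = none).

SURVIVE = r0,r1

prologue: push r0 → mem[0xd4]=0xa9, sp=0xd4
prologue: push r3 → mem[0xd3]=0xc8, sp=0xd3
body[0] add  r4, r1, r2 → r4=0x4b
body[1] add  r3, r4, r4 → r3=0x96
body[2] add  r0, r2, r1 → r0=0x4b
body[3] add  r0, r2, #49 → r0=0x2c
body[4] add  r2, r2, r4 → r2=0x46
body[5] add  r4, r1, r4 → r4=0x9b
epilogue: pop r3=0xc8, sp=0xd4
epilogue: pop r0=0xa9, sp=0xd5
r0: callee-saved, written=True
r1: callee-saved, written=False
r2: caller-saved, written=True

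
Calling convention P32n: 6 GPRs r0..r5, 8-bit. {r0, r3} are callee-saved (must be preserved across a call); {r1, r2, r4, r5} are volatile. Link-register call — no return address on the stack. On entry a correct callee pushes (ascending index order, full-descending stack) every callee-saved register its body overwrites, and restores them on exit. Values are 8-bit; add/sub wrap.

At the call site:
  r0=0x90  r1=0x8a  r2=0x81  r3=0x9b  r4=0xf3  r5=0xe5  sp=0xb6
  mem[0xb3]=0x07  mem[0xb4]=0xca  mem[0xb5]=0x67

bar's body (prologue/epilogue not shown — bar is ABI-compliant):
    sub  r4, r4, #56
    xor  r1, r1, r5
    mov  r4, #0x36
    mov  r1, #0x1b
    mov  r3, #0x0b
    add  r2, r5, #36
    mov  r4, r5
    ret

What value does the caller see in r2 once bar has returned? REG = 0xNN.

prologue: push r3 -> mem[0xb5]=0x9b, sp=0xb5
body[0] sub  r4, r4, #56 -> r4=0xbb
body[1] xor  r1, r1, r5 -> r1=0x6f
body[2] mov  r4, #0x36 -> r4=0x36
body[3] mov  r1, #0x1b -> r1=0x1b
body[4] mov  r3, #0x0b -> r3=0x0b
body[5] add  r2, r5, #36 -> r2=0x09
body[6] mov  r4, r5 -> r4=0xe5
epilogue: pop r3=0x9b, sp=0xb6
r2 is caller-saved -> body value

REG = 0x09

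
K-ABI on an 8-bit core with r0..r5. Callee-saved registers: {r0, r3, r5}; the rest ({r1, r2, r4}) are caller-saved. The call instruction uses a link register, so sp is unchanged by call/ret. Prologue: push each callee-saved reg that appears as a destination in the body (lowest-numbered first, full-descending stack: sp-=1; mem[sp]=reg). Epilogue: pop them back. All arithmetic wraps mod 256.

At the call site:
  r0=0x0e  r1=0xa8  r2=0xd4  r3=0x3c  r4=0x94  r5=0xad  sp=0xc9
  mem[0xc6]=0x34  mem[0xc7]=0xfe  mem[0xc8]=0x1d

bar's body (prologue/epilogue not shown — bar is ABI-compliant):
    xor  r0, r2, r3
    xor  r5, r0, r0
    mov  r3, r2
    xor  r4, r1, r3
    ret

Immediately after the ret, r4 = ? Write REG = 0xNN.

prologue: push r0 -> mem[0xc8]=0x0e, sp=0xc8
prologue: push r3 -> mem[0xc7]=0x3c, sp=0xc7
prologue: push r5 -> mem[0xc6]=0xad, sp=0xc6
body[0] xor  r0, r2, r3 -> r0=0xe8
body[1] xor  r5, r0, r0 -> r5=0x00
body[2] mov  r3, r2 -> r3=0xd4
body[3] xor  r4, r1, r3 -> r4=0x7c
epilogue: pop r5=0xad, sp=0xc7
epilogue: pop r3=0x3c, sp=0xc8
epilogue: pop r0=0x0e, sp=0xc9
r4 is caller-saved -> body value

REG = 0x7c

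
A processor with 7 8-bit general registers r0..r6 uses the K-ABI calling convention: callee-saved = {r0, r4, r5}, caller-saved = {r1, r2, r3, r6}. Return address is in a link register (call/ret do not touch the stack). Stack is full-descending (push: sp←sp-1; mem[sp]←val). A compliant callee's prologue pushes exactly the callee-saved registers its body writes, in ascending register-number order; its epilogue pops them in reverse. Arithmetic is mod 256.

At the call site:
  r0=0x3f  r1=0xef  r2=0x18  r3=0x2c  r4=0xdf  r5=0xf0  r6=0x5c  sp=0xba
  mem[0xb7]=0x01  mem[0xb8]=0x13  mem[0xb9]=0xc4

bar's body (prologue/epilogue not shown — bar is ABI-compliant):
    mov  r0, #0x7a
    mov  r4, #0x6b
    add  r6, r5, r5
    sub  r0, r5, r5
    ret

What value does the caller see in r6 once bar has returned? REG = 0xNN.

prologue: push r0 -> mem[0xb9]=0x3f, sp=0xb9
prologue: push r4 -> mem[0xb8]=0xdf, sp=0xb8
body[0] mov  r0, #0x7a -> r0=0x7a
body[1] mov  r4, #0x6b -> r4=0x6b
body[2] add  r6, r5, r5 -> r6=0xe0
body[3] sub  r0, r5, r5 -> r0=0x00
epilogue: pop r4=0xdf, sp=0xb9
epilogue: pop r0=0x3f, sp=0xba
r6 is caller-saved -> body value

REG = 0xe0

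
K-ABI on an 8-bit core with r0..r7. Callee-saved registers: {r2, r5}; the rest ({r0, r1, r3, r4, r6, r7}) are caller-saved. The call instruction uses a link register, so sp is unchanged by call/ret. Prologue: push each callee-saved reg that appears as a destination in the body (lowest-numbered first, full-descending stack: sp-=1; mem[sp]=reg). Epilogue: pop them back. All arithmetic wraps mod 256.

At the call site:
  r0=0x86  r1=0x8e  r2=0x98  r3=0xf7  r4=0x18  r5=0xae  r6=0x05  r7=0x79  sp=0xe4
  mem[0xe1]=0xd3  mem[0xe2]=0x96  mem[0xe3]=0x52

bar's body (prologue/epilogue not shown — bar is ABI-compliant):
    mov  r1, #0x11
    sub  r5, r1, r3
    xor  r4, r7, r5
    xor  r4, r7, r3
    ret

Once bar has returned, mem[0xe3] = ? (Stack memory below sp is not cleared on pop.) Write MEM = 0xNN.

prologue: push r5 -> mem[0xe3]=0xae, sp=0xe3
body[0] mov  r1, #0x11 -> r1=0x11
body[1] sub  r5, r1, r3 -> r5=0x1a
body[2] xor  r4, r7, r5 -> r4=0x63
body[3] xor  r4, r7, r3 -> r4=0x8e
epilogue: pop r5=0xae, sp=0xe4
prologue pushed ['r5'] at ['0xe3']

MEM = 0xae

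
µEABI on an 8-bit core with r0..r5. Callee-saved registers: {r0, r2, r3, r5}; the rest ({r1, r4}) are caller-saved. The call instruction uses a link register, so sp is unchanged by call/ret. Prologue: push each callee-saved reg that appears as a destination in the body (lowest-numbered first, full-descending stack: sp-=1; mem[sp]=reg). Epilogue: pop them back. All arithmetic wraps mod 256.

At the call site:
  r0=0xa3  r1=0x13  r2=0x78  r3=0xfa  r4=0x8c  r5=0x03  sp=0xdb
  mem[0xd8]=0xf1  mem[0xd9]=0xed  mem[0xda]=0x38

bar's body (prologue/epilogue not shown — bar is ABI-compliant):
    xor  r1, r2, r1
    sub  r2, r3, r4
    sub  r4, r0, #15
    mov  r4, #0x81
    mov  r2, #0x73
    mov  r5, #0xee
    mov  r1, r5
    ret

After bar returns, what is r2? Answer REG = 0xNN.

REG = 0x78

prologue: push r2 → mem[0xda]=0x78, sp=0xda
prologue: push r5 → mem[0xd9]=0x03, sp=0xd9
body[0] xor  r1, r2, r1 → r1=0x6b
body[1] sub  r2, r3, r4 → r2=0x6e
body[2] sub  r4, r0, #15 → r4=0x94
body[3] mov  r4, #0x81 → r4=0x81
body[4] mov  r2, #0x73 → r2=0x73
body[5] mov  r5, #0xee → r5=0xee
body[6] mov  r1, r5 → r1=0xee
epilogue: pop r5=0x03, sp=0xda
epilogue: pop r2=0x78, sp=0xdb
r2 is callee-saved → restored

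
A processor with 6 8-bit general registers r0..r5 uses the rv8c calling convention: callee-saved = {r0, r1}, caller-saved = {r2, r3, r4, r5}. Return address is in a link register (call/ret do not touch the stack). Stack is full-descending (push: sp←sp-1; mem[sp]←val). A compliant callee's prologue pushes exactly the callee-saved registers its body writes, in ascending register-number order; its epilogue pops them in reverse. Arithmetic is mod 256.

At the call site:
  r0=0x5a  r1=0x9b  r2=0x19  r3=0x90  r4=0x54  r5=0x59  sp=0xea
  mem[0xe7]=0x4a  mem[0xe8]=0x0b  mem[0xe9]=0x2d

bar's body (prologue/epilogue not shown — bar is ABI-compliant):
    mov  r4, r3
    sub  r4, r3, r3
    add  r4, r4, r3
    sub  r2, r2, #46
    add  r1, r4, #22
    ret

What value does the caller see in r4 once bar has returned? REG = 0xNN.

REG = 0x90

prologue: push r1 -> mem[0xe9]=0x9b, sp=0xe9
body[0] mov  r4, r3 -> r4=0x90
body[1] sub  r4, r3, r3 -> r4=0x00
body[2] add  r4, r4, r3 -> r4=0x90
body[3] sub  r2, r2, #46 -> r2=0xeb
body[4] add  r1, r4, #22 -> r1=0xa6
epilogue: pop r1=0x9b, sp=0xea
r4 is caller-saved -> body value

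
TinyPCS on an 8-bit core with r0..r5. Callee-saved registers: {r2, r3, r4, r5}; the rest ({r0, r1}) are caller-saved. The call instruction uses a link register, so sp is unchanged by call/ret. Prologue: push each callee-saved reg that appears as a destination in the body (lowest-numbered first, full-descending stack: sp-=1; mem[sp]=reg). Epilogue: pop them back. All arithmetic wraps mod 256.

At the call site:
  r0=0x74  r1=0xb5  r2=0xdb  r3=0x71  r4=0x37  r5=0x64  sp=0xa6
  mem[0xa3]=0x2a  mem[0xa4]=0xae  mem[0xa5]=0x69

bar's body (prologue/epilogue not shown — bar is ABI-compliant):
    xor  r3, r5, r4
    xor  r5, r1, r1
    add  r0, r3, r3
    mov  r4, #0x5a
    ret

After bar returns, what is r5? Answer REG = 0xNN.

REG = 0x64

prologue: push r3 -> mem[0xa5]=0x71, sp=0xa5
prologue: push r4 -> mem[0xa4]=0x37, sp=0xa4
prologue: push r5 -> mem[0xa3]=0x64, sp=0xa3
body[0] xor  r3, r5, r4 -> r3=0x53
body[1] xor  r5, r1, r1 -> r5=0x00
body[2] add  r0, r3, r3 -> r0=0xa6
body[3] mov  r4, #0x5a -> r4=0x5a
epilogue: pop r5=0x64, sp=0xa4
epilogue: pop r4=0x37, sp=0xa5
epilogue: pop r3=0x71, sp=0xa6
r5 is callee-saved -> restored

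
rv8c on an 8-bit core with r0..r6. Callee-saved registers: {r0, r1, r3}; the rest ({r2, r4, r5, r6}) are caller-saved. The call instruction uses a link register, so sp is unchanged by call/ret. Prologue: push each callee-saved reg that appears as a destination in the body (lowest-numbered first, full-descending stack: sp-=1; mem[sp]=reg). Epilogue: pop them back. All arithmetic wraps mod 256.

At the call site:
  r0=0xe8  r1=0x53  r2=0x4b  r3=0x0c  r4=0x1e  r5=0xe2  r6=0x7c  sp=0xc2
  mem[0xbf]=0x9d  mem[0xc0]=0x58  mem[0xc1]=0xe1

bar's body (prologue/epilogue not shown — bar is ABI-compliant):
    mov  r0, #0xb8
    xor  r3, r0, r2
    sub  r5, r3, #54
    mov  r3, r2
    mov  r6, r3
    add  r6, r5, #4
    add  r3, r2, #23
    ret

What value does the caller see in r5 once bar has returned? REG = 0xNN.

prologue: push r0 -> mem[0xc1]=0xe8, sp=0xc1
prologue: push r3 -> mem[0xc0]=0x0c, sp=0xc0
body[0] mov  r0, #0xb8 -> r0=0xb8
body[1] xor  r3, r0, r2 -> r3=0xf3
body[2] sub  r5, r3, #54 -> r5=0xbd
body[3] mov  r3, r2 -> r3=0x4b
body[4] mov  r6, r3 -> r6=0x4b
body[5] add  r6, r5, #4 -> r6=0xc1
body[6] add  r3, r2, #23 -> r3=0x62
epilogue: pop r3=0x0c, sp=0xc1
epilogue: pop r0=0xe8, sp=0xc2
r5 is caller-saved -> body value

REG = 0xbd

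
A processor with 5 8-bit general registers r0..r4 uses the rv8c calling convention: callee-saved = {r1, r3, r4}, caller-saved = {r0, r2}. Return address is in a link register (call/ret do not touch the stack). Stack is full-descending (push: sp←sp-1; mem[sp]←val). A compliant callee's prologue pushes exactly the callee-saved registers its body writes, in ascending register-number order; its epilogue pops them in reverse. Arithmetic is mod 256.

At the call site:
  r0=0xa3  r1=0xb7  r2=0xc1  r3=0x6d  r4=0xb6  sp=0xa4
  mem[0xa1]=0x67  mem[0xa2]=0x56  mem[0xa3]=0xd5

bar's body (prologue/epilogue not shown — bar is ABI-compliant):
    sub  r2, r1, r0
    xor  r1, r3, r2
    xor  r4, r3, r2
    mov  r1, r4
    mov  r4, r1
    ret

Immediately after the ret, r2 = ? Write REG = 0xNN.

prologue: push r1 → mem[0xa3]=0xb7, sp=0xa3
prologue: push r4 → mem[0xa2]=0xb6, sp=0xa2
body[0] sub  r2, r1, r0 → r2=0x14
body[1] xor  r1, r3, r2 → r1=0x79
body[2] xor  r4, r3, r2 → r4=0x79
body[3] mov  r1, r4 → r1=0x79
body[4] mov  r4, r1 → r4=0x79
epilogue: pop r4=0xb6, sp=0xa3
epilogue: pop r1=0xb7, sp=0xa4
r2 is caller-saved → body value

REG = 0x14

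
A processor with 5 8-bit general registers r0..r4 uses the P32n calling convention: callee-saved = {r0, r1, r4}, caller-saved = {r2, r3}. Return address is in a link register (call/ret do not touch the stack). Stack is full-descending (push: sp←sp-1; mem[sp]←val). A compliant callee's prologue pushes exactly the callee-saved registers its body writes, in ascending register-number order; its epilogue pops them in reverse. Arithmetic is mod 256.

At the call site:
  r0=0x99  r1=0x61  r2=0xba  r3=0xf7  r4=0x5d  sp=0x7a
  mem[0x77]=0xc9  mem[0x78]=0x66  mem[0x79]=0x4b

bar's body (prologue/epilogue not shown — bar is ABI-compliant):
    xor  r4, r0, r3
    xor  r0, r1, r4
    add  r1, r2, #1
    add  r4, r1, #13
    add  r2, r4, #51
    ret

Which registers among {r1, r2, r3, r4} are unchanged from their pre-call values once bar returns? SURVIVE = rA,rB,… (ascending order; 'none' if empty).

SURVIVE = r1,r3,r4

prologue: push r0 -> mem[0x79]=0x99, sp=0x79
prologue: push r1 -> mem[0x78]=0x61, sp=0x78
prologue: push r4 -> mem[0x77]=0x5d, sp=0x77
body[0] xor  r4, r0, r3 -> r4=0x6e
body[1] xor  r0, r1, r4 -> r0=0x0f
body[2] add  r1, r2, #1 -> r1=0xbb
body[3] add  r4, r1, #13 -> r4=0xc8
body[4] add  r2, r4, #51 -> r2=0xfb
epilogue: pop r4=0x5d, sp=0x78
epilogue: pop r1=0x61, sp=0x79
epilogue: pop r0=0x99, sp=0x7a
r1: callee-saved, written=True
r2: caller-saved, written=True
r3: caller-saved, written=False
r4: callee-saved, written=True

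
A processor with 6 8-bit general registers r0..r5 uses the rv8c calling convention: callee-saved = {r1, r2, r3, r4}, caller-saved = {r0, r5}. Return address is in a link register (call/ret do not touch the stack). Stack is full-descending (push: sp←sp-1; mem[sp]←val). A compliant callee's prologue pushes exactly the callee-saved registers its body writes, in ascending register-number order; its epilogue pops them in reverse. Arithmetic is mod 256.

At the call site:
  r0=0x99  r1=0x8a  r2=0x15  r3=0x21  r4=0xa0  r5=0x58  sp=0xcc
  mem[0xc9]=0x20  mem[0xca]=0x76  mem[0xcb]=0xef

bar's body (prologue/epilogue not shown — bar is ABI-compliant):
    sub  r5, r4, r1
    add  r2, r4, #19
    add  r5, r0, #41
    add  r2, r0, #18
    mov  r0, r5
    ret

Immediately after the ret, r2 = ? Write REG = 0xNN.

REG = 0x15

prologue: push r2 → mem[0xcb]=0x15, sp=0xcb
body[0] sub  r5, r4, r1 → r5=0x16
body[1] add  r2, r4, #19 → r2=0xb3
body[2] add  r5, r0, #41 → r5=0xc2
body[3] add  r2, r0, #18 → r2=0xab
body[4] mov  r0, r5 → r0=0xc2
epilogue: pop r2=0x15, sp=0xcc
r2 is callee-saved → restored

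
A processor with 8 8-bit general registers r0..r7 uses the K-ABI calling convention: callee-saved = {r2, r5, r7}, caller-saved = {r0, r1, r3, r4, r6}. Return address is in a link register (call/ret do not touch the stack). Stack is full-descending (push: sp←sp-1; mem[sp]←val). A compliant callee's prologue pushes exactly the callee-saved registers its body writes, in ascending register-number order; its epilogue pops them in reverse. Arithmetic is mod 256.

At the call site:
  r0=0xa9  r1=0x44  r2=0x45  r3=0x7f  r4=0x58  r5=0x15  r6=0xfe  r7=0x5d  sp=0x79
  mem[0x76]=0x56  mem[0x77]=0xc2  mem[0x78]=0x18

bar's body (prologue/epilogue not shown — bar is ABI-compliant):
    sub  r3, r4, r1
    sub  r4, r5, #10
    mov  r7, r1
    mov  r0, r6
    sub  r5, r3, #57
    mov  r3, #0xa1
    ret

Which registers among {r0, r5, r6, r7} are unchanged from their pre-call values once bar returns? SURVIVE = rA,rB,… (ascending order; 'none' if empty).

prologue: push r5 -> mem[0x78]=0x15, sp=0x78
prologue: push r7 -> mem[0x77]=0x5d, sp=0x77
body[0] sub  r3, r4, r1 -> r3=0x14
body[1] sub  r4, r5, #10 -> r4=0x0b
body[2] mov  r7, r1 -> r7=0x44
body[3] mov  r0, r6 -> r0=0xfe
body[4] sub  r5, r3, #57 -> r5=0xdb
body[5] mov  r3, #0xa1 -> r3=0xa1
epilogue: pop r7=0x5d, sp=0x78
epilogue: pop r5=0x15, sp=0x79
r0: caller-saved, written=True
r5: callee-saved, written=True
r6: caller-saved, written=False
r7: callee-saved, written=True

SURVIVE = r5,r6,r7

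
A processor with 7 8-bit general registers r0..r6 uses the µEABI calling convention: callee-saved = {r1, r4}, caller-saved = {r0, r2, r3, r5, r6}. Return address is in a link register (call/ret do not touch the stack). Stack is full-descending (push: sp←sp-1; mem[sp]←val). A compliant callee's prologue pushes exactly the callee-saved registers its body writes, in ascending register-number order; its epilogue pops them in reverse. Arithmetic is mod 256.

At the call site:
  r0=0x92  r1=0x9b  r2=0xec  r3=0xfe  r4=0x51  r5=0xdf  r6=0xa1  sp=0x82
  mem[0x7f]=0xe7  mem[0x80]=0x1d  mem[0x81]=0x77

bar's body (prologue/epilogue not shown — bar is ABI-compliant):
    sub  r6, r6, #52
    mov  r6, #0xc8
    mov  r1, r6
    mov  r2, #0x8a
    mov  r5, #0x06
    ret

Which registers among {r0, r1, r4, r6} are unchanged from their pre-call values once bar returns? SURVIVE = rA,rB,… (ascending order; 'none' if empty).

prologue: push r1 -> mem[0x81]=0x9b, sp=0x81
body[0] sub  r6, r6, #52 -> r6=0x6d
body[1] mov  r6, #0xc8 -> r6=0xc8
body[2] mov  r1, r6 -> r1=0xc8
body[3] mov  r2, #0x8a -> r2=0x8a
body[4] mov  r5, #0x06 -> r5=0x06
epilogue: pop r1=0x9b, sp=0x82
r0: caller-saved, written=False
r1: callee-saved, written=True
r4: callee-saved, written=False
r6: caller-saved, written=True

SURVIVE = r0,r1,r4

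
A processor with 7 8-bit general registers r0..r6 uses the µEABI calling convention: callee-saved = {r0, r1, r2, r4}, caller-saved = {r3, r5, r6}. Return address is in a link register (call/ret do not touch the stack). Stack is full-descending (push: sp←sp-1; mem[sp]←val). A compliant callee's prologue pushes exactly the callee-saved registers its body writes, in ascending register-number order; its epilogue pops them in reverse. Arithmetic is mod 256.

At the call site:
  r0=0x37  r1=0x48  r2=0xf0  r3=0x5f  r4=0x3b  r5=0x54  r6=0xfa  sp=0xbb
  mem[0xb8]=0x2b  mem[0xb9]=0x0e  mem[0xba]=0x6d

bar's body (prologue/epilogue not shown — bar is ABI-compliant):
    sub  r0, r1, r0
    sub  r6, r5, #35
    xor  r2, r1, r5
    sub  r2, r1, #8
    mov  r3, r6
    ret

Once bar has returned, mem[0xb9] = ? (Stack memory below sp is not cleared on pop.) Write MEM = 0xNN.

prologue: push r0 -> mem[0xba]=0x37, sp=0xba
prologue: push r2 -> mem[0xb9]=0xf0, sp=0xb9
body[0] sub  r0, r1, r0 -> r0=0x11
body[1] sub  r6, r5, #35 -> r6=0x31
body[2] xor  r2, r1, r5 -> r2=0x1c
body[3] sub  r2, r1, #8 -> r2=0x40
body[4] mov  r3, r6 -> r3=0x31
epilogue: pop r2=0xf0, sp=0xba
epilogue: pop r0=0x37, sp=0xbb
prologue pushed ['r0', 'r2'] at ['0xba', '0xb9']

MEM = 0xf0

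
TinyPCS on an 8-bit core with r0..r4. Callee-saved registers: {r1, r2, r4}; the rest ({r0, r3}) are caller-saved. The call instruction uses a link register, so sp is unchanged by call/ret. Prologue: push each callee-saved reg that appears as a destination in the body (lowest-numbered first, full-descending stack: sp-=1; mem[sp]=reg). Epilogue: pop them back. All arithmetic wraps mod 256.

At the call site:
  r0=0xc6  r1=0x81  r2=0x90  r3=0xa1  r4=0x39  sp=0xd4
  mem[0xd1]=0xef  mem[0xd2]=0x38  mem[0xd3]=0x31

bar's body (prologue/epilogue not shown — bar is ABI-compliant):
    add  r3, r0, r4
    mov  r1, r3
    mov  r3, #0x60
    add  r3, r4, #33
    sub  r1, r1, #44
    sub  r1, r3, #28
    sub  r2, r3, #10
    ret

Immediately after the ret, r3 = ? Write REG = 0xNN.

REG = 0x5a

prologue: push r1 → mem[0xd3]=0x81, sp=0xd3
prologue: push r2 → mem[0xd2]=0x90, sp=0xd2
body[0] add  r3, r0, r4 → r3=0xff
body[1] mov  r1, r3 → r1=0xff
body[2] mov  r3, #0x60 → r3=0x60
body[3] add  r3, r4, #33 → r3=0x5a
body[4] sub  r1, r1, #44 → r1=0xd3
body[5] sub  r1, r3, #28 → r1=0x3e
body[6] sub  r2, r3, #10 → r2=0x50
epilogue: pop r2=0x90, sp=0xd3
epilogue: pop r1=0x81, sp=0xd4
r3 is caller-saved → body value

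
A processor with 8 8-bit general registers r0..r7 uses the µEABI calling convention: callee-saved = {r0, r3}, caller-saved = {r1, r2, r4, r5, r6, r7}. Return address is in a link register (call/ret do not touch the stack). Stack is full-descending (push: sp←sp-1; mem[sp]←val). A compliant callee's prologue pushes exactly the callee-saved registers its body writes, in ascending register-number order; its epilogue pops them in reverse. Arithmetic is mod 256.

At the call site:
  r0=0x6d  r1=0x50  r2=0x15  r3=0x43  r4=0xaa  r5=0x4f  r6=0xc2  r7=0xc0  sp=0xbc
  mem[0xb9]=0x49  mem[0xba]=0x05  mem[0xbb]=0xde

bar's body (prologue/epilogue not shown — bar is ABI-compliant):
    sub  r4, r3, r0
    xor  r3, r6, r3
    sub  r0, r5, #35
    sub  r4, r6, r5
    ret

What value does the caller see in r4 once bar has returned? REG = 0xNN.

prologue: push r0 -> mem[0xbb]=0x6d, sp=0xbb
prologue: push r3 -> mem[0xba]=0x43, sp=0xba
body[0] sub  r4, r3, r0 -> r4=0xd6
body[1] xor  r3, r6, r3 -> r3=0x81
body[2] sub  r0, r5, #35 -> r0=0x2c
body[3] sub  r4, r6, r5 -> r4=0x73
epilogue: pop r3=0x43, sp=0xbb
epilogue: pop r0=0x6d, sp=0xbc
r4 is caller-saved -> body value

REG = 0x73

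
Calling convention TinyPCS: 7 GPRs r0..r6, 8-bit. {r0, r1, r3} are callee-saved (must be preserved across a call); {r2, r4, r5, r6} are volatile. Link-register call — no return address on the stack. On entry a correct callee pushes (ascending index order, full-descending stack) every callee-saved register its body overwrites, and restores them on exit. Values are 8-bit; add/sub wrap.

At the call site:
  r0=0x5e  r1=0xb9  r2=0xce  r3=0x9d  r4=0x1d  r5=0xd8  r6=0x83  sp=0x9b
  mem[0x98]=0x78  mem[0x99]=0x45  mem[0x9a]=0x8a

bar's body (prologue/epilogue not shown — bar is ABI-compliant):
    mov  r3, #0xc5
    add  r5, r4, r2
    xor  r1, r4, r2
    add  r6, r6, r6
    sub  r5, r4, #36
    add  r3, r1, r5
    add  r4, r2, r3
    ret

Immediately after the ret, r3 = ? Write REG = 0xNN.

REG = 0x9d

prologue: push r1 → mem[0x9a]=0xb9, sp=0x9a
prologue: push r3 → mem[0x99]=0x9d, sp=0x99
body[0] mov  r3, #0xc5 → r3=0xc5
body[1] add  r5, r4, r2 → r5=0xeb
body[2] xor  r1, r4, r2 → r1=0xd3
body[3] add  r6, r6, r6 → r6=0x06
body[4] sub  r5, r4, #36 → r5=0xf9
body[5] add  r3, r1, r5 → r3=0xcc
body[6] add  r4, r2, r3 → r4=0x9a
epilogue: pop r3=0x9d, sp=0x9a
epilogue: pop r1=0xb9, sp=0x9b
r3 is callee-saved → restored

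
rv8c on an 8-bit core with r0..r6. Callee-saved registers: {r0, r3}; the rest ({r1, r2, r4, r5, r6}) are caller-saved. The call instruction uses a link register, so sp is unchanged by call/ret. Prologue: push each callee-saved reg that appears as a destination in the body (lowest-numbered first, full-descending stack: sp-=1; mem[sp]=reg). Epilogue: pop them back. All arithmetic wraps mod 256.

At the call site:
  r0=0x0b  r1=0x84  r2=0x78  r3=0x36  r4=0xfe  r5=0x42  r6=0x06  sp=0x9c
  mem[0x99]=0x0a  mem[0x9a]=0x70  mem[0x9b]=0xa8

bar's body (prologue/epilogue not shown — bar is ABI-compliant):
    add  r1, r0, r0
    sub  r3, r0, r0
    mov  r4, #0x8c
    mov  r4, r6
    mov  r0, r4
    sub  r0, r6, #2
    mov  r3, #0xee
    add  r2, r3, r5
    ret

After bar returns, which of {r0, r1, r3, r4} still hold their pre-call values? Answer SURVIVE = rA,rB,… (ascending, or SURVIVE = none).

prologue: push r0 -> mem[0x9b]=0x0b, sp=0x9b
prologue: push r3 -> mem[0x9a]=0x36, sp=0x9a
body[0] add  r1, r0, r0 -> r1=0x16
body[1] sub  r3, r0, r0 -> r3=0x00
body[2] mov  r4, #0x8c -> r4=0x8c
body[3] mov  r4, r6 -> r4=0x06
body[4] mov  r0, r4 -> r0=0x06
body[5] sub  r0, r6, #2 -> r0=0x04
body[6] mov  r3, #0xee -> r3=0xee
body[7] add  r2, r3, r5 -> r2=0x30
epilogue: pop r3=0x36, sp=0x9b
epilogue: pop r0=0x0b, sp=0x9c
r0: callee-saved, written=True
r1: caller-saved, written=True
r3: callee-saved, written=True
r4: caller-saved, written=True

SURVIVE = r0,r3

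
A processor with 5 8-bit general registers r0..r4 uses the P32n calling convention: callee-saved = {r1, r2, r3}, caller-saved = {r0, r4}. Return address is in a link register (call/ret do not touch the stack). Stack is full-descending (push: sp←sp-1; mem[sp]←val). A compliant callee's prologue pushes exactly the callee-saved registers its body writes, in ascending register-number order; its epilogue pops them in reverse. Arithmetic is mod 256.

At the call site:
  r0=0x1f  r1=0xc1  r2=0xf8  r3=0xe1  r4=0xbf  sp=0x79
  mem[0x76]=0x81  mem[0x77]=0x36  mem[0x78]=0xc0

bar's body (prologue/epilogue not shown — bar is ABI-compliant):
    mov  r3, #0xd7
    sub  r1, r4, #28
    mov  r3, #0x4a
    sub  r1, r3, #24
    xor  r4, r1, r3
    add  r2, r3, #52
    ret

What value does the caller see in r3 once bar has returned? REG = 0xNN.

prologue: push r1 → mem[0x78]=0xc1, sp=0x78
prologue: push r2 → mem[0x77]=0xf8, sp=0x77
prologue: push r3 → mem[0x76]=0xe1, sp=0x76
body[0] mov  r3, #0xd7 → r3=0xd7
body[1] sub  r1, r4, #28 → r1=0xa3
body[2] mov  r3, #0x4a → r3=0x4a
body[3] sub  r1, r3, #24 → r1=0x32
body[4] xor  r4, r1, r3 → r4=0x78
body[5] add  r2, r3, #52 → r2=0x7e
epilogue: pop r3=0xe1, sp=0x77
epilogue: pop r2=0xf8, sp=0x78
epilogue: pop r1=0xc1, sp=0x79
r3 is callee-saved → restored

REG = 0xe1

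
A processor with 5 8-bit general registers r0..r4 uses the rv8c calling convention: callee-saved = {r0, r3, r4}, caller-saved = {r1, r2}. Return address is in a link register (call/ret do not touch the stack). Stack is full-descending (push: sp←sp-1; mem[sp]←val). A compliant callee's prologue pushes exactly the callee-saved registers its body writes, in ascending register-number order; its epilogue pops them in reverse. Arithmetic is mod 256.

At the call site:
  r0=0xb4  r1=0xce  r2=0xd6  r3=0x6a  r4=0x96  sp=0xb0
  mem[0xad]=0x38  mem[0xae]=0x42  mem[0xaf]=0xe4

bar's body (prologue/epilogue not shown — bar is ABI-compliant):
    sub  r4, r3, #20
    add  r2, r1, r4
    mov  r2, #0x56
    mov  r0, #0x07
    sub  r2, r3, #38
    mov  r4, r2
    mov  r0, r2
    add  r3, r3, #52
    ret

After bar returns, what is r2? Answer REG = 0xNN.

REG = 0x44

prologue: push r0 -> mem[0xaf]=0xb4, sp=0xaf
prologue: push r3 -> mem[0xae]=0x6a, sp=0xae
prologue: push r4 -> mem[0xad]=0x96, sp=0xad
body[0] sub  r4, r3, #20 -> r4=0x56
body[1] add  r2, r1, r4 -> r2=0x24
body[2] mov  r2, #0x56 -> r2=0x56
body[3] mov  r0, #0x07 -> r0=0x07
body[4] sub  r2, r3, #38 -> r2=0x44
body[5] mov  r4, r2 -> r4=0x44
body[6] mov  r0, r2 -> r0=0x44
body[7] add  r3, r3, #52 -> r3=0x9e
epilogue: pop r4=0x96, sp=0xae
epilogue: pop r3=0x6a, sp=0xaf
epilogue: pop r0=0xb4, sp=0xb0
r2 is caller-saved -> body value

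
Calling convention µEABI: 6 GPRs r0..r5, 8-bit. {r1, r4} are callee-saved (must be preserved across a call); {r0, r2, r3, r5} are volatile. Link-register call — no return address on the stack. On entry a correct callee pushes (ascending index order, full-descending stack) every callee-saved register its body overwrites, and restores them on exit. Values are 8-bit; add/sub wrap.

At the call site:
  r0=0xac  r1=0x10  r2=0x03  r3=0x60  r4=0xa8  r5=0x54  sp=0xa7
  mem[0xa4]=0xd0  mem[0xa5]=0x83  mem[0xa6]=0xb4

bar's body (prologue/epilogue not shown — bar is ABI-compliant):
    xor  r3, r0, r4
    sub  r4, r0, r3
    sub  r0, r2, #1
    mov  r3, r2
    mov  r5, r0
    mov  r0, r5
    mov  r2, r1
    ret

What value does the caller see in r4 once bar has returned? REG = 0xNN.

prologue: push r4 -> mem[0xa6]=0xa8, sp=0xa6
body[0] xor  r3, r0, r4 -> r3=0x04
body[1] sub  r4, r0, r3 -> r4=0xa8
body[2] sub  r0, r2, #1 -> r0=0x02
body[3] mov  r3, r2 -> r3=0x03
body[4] mov  r5, r0 -> r5=0x02
body[5] mov  r0, r5 -> r0=0x02
body[6] mov  r2, r1 -> r2=0x10
epilogue: pop r4=0xa8, sp=0xa7
r4 is callee-saved -> restored

REG = 0xa8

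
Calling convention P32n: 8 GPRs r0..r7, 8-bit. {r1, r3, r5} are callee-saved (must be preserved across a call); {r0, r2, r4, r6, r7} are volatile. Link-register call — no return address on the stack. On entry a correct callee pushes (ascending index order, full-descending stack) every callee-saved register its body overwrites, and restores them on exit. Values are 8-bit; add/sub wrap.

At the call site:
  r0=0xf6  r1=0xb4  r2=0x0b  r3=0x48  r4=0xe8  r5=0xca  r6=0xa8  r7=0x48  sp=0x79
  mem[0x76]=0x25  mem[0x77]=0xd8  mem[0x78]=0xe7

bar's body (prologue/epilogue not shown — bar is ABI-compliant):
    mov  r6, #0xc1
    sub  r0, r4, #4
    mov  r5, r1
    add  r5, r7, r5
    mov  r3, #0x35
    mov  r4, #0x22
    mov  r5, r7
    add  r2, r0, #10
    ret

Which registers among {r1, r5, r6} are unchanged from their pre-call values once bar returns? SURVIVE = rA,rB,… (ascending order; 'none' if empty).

SURVIVE = r1,r5

prologue: push r3 → mem[0x78]=0x48, sp=0x78
prologue: push r5 → mem[0x77]=0xca, sp=0x77
body[0] mov  r6, #0xc1 → r6=0xc1
body[1] sub  r0, r4, #4 → r0=0xe4
body[2] mov  r5, r1 → r5=0xb4
body[3] add  r5, r7, r5 → r5=0xfc
body[4] mov  r3, #0x35 → r3=0x35
body[5] mov  r4, #0x22 → r4=0x22
body[6] mov  r5, r7 → r5=0x48
body[7] add  r2, r0, #10 → r2=0xee
epilogue: pop r5=0xca, sp=0x78
epilogue: pop r3=0x48, sp=0x79
r1: callee-saved, written=False
r5: callee-saved, written=True
r6: caller-saved, written=True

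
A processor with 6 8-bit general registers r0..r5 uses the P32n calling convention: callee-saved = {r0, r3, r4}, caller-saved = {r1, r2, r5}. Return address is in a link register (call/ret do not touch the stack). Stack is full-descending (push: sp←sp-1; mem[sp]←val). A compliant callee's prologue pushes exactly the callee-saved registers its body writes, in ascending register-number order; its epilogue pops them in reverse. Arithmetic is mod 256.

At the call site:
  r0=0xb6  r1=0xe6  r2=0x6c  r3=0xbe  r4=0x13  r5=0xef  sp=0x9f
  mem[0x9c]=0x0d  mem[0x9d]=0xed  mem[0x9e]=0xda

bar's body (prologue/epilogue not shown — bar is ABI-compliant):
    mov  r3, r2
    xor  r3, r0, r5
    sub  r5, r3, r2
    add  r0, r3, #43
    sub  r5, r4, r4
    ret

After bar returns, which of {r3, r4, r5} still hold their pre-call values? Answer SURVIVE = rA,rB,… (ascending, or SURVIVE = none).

SURVIVE = r3,r4

prologue: push r0 → mem[0x9e]=0xb6, sp=0x9e
prologue: push r3 → mem[0x9d]=0xbe, sp=0x9d
body[0] mov  r3, r2 → r3=0x6c
body[1] xor  r3, r0, r5 → r3=0x59
body[2] sub  r5, r3, r2 → r5=0xed
body[3] add  r0, r3, #43 → r0=0x84
body[4] sub  r5, r4, r4 → r5=0x00
epilogue: pop r3=0xbe, sp=0x9e
epilogue: pop r0=0xb6, sp=0x9f
r3: callee-saved, written=True
r4: callee-saved, written=False
r5: caller-saved, written=True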